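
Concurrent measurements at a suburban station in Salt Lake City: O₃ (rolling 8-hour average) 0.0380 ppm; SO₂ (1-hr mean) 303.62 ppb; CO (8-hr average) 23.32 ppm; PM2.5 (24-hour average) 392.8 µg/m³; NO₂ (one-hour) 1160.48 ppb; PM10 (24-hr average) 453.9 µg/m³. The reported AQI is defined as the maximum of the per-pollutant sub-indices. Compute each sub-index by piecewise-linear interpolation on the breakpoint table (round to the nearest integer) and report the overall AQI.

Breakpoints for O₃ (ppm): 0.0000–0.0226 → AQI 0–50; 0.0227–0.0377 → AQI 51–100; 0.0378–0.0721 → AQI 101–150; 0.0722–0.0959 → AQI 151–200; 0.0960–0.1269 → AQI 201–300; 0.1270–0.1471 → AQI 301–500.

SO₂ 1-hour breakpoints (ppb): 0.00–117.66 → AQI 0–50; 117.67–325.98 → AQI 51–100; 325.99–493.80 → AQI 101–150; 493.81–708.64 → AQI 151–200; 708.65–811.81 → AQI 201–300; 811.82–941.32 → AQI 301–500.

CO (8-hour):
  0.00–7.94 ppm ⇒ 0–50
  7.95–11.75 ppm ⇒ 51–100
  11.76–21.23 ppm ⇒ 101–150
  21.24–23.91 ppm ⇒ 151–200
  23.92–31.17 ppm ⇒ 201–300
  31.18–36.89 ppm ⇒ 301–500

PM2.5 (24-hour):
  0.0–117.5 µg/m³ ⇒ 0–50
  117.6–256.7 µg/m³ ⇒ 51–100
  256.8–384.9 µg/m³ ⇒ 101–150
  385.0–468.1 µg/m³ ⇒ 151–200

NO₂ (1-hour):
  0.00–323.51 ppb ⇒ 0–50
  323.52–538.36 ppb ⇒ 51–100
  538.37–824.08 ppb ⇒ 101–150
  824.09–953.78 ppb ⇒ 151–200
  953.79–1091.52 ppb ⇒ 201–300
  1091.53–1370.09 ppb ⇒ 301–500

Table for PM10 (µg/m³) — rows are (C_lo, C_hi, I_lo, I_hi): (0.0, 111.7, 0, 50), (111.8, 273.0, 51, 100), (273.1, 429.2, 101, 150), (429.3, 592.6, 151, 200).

O₃: 0.0380 lies in 0.0378–0.0721, so I_lo=101, I_hi=150, C_lo=0.0378, C_hi=0.0721.
(150−101)/(0.0721−0.0378) × (0.0380−0.0378) + 101 = 49/0.0343 × 0.0002 + 101 ≈ 101.29 → 101.
SO₂: row 117.67–325.98 (AQI 51–100). (100−51)·(303.62−117.67)/(325.98−117.67) + 51 = 49·185.95/208.31 + 51 ≈ 94.74 → 95.
CO: row 21.24–23.91 (AQI 151–200). (200−151)·(23.32−21.24)/(23.91−21.24) + 151 = 49·2.08/2.67 + 151 ≈ 189.17 → 189.
PM2.5: 392.8 ∈ [385.0, 468.1] ↔ index [151, 200].
151 + (392.8−385.0)·(200−151)/(468.1−385.0) = 151 + 7.8·49/83.1 ≈ 155.60, so AQI = 156.
NO₂: row 1091.53–1370.09 (AQI 301–500). (500−301)·(1160.48−1091.53)/(1370.09−1091.53) + 301 = 199·68.95/278.56 + 301 ≈ 350.26 → 350.
PM10: row 429.3–592.6 (AQI 151–200). (200−151)·(453.9−429.3)/(592.6−429.3) + 151 = 49·24.6/163.3 + 151 ≈ 158.38 → 158.
Sub-indices: O₃→101, SO₂→95, CO→189, PM2.5→156, NO₂→350, PM10→158. Overall AQI = max = 350; dominant pollutant is NO₂.

350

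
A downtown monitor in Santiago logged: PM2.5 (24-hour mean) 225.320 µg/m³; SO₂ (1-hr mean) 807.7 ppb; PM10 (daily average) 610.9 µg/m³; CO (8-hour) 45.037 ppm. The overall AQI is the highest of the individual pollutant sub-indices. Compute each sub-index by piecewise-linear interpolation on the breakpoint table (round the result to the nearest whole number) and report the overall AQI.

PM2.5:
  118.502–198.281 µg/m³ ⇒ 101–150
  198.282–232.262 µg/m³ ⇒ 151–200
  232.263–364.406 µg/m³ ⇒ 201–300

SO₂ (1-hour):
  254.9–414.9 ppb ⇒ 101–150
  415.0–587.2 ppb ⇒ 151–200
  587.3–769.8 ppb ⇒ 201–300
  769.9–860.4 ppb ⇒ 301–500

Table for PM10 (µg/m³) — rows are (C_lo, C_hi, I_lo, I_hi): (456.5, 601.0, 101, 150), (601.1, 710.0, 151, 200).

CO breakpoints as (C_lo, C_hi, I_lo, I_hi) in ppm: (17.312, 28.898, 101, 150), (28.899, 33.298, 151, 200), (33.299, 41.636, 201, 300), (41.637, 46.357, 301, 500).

444

PM2.5 225.320: bracket 198.282–232.262 → index 151–200; slope 49/33.980, offset 27.038.
AQI = 151 + 49/33.980·27.038 ≈ 189.99 ⇒ 190.
SO₂ 807.7: bracket 769.9–860.4 → index 301–500; slope 199/90.5, offset 37.8.
AQI = 301 + 199/90.5·37.8 ≈ 384.12 ⇒ 384.
PM10: row 601.1–710.0 (AQI 151–200). (200−151)·(610.9−601.1)/(710.0−601.1) + 151 = 49·9.8/108.9 + 151 ≈ 155.41 → 155.
CO: 45.037 ∈ [41.637, 46.357] ↔ index [301, 500].
301 + (45.037−41.637)·(500−301)/(46.357−41.637) = 301 + 3.400·199/4.720 ≈ 444.35, so AQI = 444.
Sub-indices: PM2.5→190, SO₂→384, PM10→155, CO→444. Overall AQI = max = 444; dominant pollutant is CO.
AQI 444: Hazardous.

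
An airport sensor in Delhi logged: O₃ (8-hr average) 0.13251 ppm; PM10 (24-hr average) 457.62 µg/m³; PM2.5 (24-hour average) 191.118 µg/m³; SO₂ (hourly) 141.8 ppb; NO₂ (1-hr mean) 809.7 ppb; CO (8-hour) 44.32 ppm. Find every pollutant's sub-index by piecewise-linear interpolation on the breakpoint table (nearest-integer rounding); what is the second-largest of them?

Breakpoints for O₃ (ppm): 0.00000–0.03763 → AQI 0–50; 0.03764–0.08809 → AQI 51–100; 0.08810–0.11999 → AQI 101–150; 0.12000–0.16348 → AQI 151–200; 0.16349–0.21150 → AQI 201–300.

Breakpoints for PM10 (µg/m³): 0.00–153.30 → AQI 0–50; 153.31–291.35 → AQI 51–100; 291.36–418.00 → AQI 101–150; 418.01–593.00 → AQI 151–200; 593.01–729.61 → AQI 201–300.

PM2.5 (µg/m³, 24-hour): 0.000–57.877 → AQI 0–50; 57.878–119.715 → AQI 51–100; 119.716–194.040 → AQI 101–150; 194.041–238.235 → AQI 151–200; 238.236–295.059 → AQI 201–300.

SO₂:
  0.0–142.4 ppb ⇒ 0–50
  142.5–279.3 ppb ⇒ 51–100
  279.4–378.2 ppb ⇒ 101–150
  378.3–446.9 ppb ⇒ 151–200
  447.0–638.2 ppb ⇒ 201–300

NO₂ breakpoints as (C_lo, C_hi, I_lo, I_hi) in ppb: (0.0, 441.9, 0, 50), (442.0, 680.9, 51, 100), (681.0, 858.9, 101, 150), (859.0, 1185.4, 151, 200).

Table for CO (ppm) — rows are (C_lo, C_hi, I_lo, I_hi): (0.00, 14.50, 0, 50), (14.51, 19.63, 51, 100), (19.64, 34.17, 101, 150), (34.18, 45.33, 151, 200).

O₃: 0.13251 ∈ [0.12000, 0.16348] ↔ index [151, 200].
151 + (0.13251−0.12000)·(200−151)/(0.16348−0.12000) = 151 + 0.01251·49/0.04348 ≈ 165.10, so AQI = 165.
PM10: row 418.01–593.00 (AQI 151–200). (200−151)·(457.62−418.01)/(593.00−418.01) + 151 = 49·39.61/174.99 + 151 ≈ 162.09 → 162.
PM2.5: 191.118 ∈ [119.716, 194.040] ↔ index [101, 150].
101 + (191.118−119.716)·(150−101)/(194.040−119.716) = 101 + 71.402·49/74.324 ≈ 148.07, so AQI = 148.
SO₂: row 0.0–142.4 (AQI 0–50). (50−0)·(141.8−0.0)/(142.4−0.0) + 0 = 50·141.8/142.4 + 0 ≈ 49.79 → 50.
NO₂: 809.7 lies in 681.0–858.9, so I_lo=101, I_hi=150, C_lo=681.0, C_hi=858.9.
(150−101)/(858.9−681.0) × (809.7−681.0) + 101 = 49/177.9 × 128.7 + 101 ≈ 136.45 → 136.
CO: 44.32 lies in 34.18–45.33, so I_lo=151, I_hi=200, C_lo=34.18, C_hi=45.33.
(200−151)/(45.33−34.18) × (44.32−34.18) + 151 = 49/11.15 × 10.14 + 151 ≈ 195.56 → 196.
Sub-indices: O₃→165, PM10→162, PM2.5→148, SO₂→50, NO₂→136, CO→196. Ranked high→low: 196, 165, 162, 148, 136, 50. Second-highest sub-index = 165.

165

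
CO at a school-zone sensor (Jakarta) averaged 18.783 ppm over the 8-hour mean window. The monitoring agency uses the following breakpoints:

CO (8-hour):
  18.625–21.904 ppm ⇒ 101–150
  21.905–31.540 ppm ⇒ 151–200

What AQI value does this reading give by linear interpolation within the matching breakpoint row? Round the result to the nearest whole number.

103

CO: 18.783 lies in 18.625–21.904, so I_lo=101, I_hi=150, C_lo=18.625, C_hi=21.904.
(150−101)/(21.904−18.625) × (18.783−18.625) + 101 = 49/3.279 × 0.158 + 101 ≈ 103.36 → 103.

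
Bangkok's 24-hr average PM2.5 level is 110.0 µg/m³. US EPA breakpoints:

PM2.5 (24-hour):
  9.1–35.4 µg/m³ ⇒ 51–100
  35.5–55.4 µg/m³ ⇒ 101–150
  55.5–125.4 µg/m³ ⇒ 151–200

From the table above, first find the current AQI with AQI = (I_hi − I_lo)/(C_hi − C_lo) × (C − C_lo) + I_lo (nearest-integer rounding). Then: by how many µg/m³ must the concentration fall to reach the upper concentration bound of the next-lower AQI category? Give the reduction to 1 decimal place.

54.6

PM2.5: 110.0 lies in 55.5–125.4, so I_lo=151, I_hi=200, C_lo=55.5, C_hi=125.4.
(200−151)/(125.4−55.5) × (110.0−55.5) + 151 = 49/69.9 × 54.5 + 151 ≈ 189.20 → 189.
Current AQI 189 is in the Unhealthy range (151–200). The next-lower category tops out at AQI 150, whose upper concentration bound is 55.4 µg/m³.
Reduction needed = 110.0 − 55.4 = 54.6 µg/m³.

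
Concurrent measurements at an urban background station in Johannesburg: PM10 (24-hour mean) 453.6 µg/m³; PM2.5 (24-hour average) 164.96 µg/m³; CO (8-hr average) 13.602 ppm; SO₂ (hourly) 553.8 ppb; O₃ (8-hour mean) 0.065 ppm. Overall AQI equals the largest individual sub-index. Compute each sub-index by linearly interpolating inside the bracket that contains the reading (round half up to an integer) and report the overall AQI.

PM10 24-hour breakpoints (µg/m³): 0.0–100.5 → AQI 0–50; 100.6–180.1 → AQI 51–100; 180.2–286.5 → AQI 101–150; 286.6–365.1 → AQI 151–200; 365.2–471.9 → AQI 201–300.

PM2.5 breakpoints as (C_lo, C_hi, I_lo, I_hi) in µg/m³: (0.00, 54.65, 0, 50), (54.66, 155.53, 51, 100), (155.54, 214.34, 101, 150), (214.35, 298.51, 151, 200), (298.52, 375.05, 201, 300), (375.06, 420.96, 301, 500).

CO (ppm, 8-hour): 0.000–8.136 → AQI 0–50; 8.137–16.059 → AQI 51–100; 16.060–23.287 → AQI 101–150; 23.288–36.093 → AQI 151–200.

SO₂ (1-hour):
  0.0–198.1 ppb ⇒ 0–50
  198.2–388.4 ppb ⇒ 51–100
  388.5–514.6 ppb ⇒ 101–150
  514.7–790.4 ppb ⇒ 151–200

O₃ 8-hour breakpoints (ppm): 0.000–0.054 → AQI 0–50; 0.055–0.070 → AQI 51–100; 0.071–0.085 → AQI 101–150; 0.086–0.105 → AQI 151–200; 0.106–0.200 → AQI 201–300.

283

PM10: 453.6 lies in 365.2–471.9, so I_lo=201, I_hi=300, C_lo=365.2, C_hi=471.9.
(300−201)/(471.9−365.2) × (453.6−365.2) + 201 = 99/106.7 × 88.4 + 201 ≈ 283.02 → 283.
PM2.5: 164.96 lies in 155.54–214.34, so I_lo=101, I_hi=150, C_lo=155.54, C_hi=214.34.
(150−101)/(214.34−155.54) × (164.96−155.54) + 101 = 49/58.80 × 9.42 + 101 ≈ 108.85 → 109.
CO 13.602: bracket 8.137–16.059 → index 51–100; slope 49/7.922, offset 5.465.
AQI = 51 + 49/7.922·5.465 ≈ 84.80 ⇒ 85.
SO₂: 553.8 ∈ [514.7, 790.4] ↔ index [151, 200].
151 + (553.8−514.7)·(200−151)/(790.4−514.7) = 151 + 39.1·49/275.7 ≈ 157.95, so AQI = 158.
O₃: 0.065 lies in 0.055–0.070, so I_lo=51, I_hi=100, C_lo=0.055, C_hi=0.070.
(100−51)/(0.070−0.055) × (0.065−0.055) + 51 = 49/0.015 × 0.010 + 51 ≈ 83.67 → 84.
Sub-indices: PM10→283, PM2.5→109, CO→85, SO₂→158, O₃→84. Overall AQI = max = 283; dominant pollutant is PM10.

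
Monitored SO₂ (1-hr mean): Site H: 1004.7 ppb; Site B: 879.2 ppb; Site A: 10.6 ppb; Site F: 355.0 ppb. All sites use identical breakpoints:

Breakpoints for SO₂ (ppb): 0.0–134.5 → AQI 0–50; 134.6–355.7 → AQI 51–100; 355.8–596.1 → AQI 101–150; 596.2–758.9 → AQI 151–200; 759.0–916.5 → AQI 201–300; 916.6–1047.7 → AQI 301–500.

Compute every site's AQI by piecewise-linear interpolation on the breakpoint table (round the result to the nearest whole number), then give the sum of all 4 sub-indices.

Site H: 1004.7 ∈ [916.6, 1047.7] ↔ index [301, 500].
301 + (1004.7−916.6)·(500−301)/(1047.7−916.6) = 301 + 88.1·199/131.1 ≈ 434.73, so AQI = 435.
Site B: 879.2 ∈ [759.0, 916.5] ↔ index [201, 300].
201 + (879.2−759.0)·(300−201)/(916.5−759.0) = 201 + 120.2·99/157.5 ≈ 276.55, so AQI = 277.
Site A: row 0.0–134.5 (AQI 0–50). (50−0)·(10.6−0.0)/(134.5−0.0) + 0 = 50·10.6/134.5 + 0 ≈ 3.94 → 4.
Site F: 355.0 lies in 134.6–355.7, so I_lo=51, I_hi=100, C_lo=134.6, C_hi=355.7.
(100−51)/(355.7−134.6) × (355.0−134.6) + 51 = 49/221.1 × 220.4 + 51 ≈ 99.84 → 100.
AQIs: Site H=435, Site B=277, Site A=4, Site F=100. Sum = 435 + 277 + 4 + 100 = 816.

816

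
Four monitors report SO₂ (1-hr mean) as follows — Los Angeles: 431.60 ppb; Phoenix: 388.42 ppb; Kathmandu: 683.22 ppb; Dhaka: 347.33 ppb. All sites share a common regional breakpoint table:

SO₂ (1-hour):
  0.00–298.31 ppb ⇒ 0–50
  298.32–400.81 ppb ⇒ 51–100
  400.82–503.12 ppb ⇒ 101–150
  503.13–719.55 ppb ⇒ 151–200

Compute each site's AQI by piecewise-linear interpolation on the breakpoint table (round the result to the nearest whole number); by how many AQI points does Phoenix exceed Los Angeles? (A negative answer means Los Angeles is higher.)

-22

Los Angeles: row 400.82–503.12 (AQI 101–150). (150−101)·(431.60−400.82)/(503.12−400.82) + 101 = 49·30.78/102.30 + 101 ≈ 115.74 → 116.
Phoenix: 388.42 ∈ [298.32, 400.81] ↔ index [51, 100].
51 + (388.42−298.32)·(100−51)/(400.81−298.32) = 51 + 90.10·49/102.49 ≈ 94.08, so AQI = 94.
Kathmandu: 683.22 ∈ [503.13, 719.55] ↔ index [151, 200].
151 + (683.22−503.13)·(200−151)/(719.55−503.13) = 151 + 180.09·49/216.42 ≈ 191.77, so AQI = 192.
Dhaka: 347.33 ∈ [298.32, 400.81] ↔ index [51, 100].
51 + (347.33−298.32)·(100−51)/(400.81−298.32) = 51 + 49.01·49/102.49 ≈ 74.43, so AQI = 74.
AQIs: Los Angeles=116, Phoenix=94, Kathmandu=192, Dhaka=74. Phoenix (94) − Los Angeles (116) = -22.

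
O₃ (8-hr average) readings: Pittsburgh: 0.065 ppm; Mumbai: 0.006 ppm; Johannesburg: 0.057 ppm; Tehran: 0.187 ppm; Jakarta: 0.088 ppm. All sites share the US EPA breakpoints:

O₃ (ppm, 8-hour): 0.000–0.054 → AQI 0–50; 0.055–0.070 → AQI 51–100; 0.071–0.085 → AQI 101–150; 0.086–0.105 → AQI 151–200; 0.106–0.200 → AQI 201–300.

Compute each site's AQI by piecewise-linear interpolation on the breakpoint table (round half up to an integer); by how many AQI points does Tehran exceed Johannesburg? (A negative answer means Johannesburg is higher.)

Pittsburgh: 0.065 lies in 0.055–0.070, so I_lo=51, I_hi=100, C_lo=0.055, C_hi=0.070.
(100−51)/(0.070−0.055) × (0.065−0.055) + 51 = 49/0.015 × 0.010 + 51 ≈ 83.67 → 84.
Mumbai: 0.006 lies in 0.000–0.054, so I_lo=0, I_hi=50, C_lo=0.000, C_hi=0.054.
(50−0)/(0.054−0.000) × (0.006−0.000) + 0 = 50/0.054 × 0.006 + 0 ≈ 5.56 → 6.
Johannesburg: 0.057 lies in 0.055–0.070, so I_lo=51, I_hi=100, C_lo=0.055, C_hi=0.070.
(100−51)/(0.070−0.055) × (0.057−0.055) + 51 = 49/0.015 × 0.002 + 51 ≈ 57.53 → 58.
Tehran: 0.187 lies in 0.106–0.200, so I_lo=201, I_hi=300, C_lo=0.106, C_hi=0.200.
(300−201)/(0.200−0.106) × (0.187−0.106) + 201 = 99/0.094 × 0.081 + 201 ≈ 286.31 → 286.
Jakarta: row 0.086–0.105 (AQI 151–200). (200−151)·(0.088−0.086)/(0.105−0.086) + 151 = 49·0.002/0.019 + 151 ≈ 156.16 → 156.
AQIs: Pittsburgh=84, Mumbai=6, Johannesburg=58, Tehran=286, Jakarta=156. Tehran (286) − Johannesburg (58) = 228.

228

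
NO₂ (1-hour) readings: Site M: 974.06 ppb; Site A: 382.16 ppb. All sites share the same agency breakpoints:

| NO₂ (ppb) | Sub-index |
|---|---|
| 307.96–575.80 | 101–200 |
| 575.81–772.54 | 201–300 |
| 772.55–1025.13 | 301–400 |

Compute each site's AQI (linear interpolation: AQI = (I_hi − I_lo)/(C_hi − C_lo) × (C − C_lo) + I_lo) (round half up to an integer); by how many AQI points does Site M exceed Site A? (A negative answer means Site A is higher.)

252

Site M: row 772.55–1025.13 (AQI 301–400). (400−301)·(974.06−772.55)/(1025.13−772.55) + 301 = 99·201.51/252.58 + 301 ≈ 379.98 → 380.
Site A 382.16: bracket 307.96–575.80 → index 101–200; slope 99/267.84, offset 74.20.
AQI = 101 + 99/267.84·74.20 ≈ 128.43 ⇒ 128.
AQIs: Site M=380, Site A=128. Site M (380) − Site A (128) = 252.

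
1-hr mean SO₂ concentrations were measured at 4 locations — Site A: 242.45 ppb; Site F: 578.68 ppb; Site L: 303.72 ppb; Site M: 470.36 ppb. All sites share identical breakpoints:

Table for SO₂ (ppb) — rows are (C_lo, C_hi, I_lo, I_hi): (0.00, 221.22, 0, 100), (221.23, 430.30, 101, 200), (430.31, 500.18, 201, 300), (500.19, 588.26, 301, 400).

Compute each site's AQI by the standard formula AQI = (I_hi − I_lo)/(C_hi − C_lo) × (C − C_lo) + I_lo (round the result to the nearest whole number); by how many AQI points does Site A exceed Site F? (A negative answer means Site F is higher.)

-278

Site A: row 221.23–430.30 (AQI 101–200). (200−101)·(242.45−221.23)/(430.30−221.23) + 101 = 99·21.22/209.07 + 101 ≈ 111.05 → 111.
Site F: 578.68 lies in 500.19–588.26, so I_lo=301, I_hi=400, C_lo=500.19, C_hi=588.26.
(400−301)/(588.26−500.19) × (578.68−500.19) + 301 = 99/88.07 × 78.49 + 301 ≈ 389.23 → 389.
Site L: row 221.23–430.30 (AQI 101–200). (200−101)·(303.72−221.23)/(430.30−221.23) + 101 = 99·82.49/209.07 + 101 ≈ 140.06 → 140.
Site M: 470.36 lies in 430.31–500.18, so I_lo=201, I_hi=300, C_lo=430.31, C_hi=500.18.
(300−201)/(500.18−430.31) × (470.36−430.31) + 201 = 99/69.87 × 40.05 + 201 ≈ 257.75 → 258.
AQIs: Site A=111, Site F=389, Site L=140, Site M=258. Site A (111) − Site F (389) = -278.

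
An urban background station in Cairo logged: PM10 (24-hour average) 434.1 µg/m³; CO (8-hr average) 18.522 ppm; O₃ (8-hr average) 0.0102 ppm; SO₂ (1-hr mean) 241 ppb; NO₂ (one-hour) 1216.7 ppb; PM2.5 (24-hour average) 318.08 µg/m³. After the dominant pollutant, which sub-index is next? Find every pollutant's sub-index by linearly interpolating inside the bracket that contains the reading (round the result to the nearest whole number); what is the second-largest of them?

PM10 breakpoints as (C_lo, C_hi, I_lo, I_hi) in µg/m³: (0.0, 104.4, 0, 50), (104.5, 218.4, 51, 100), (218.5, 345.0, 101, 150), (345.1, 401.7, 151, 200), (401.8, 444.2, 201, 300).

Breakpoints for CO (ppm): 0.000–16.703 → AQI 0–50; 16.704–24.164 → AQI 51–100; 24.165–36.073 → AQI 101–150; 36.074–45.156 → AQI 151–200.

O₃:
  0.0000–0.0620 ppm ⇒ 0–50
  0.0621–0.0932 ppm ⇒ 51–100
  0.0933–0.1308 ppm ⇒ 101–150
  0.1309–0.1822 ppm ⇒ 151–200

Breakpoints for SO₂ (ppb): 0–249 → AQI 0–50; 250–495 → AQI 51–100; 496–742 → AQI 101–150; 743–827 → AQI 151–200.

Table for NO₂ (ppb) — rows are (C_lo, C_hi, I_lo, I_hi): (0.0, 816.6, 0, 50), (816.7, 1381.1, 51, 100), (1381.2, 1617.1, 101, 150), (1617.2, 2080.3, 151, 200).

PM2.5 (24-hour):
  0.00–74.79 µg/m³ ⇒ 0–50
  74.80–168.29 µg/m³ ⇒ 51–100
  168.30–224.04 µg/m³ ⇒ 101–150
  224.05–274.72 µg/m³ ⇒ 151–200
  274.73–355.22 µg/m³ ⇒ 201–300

PM10: 434.1 ∈ [401.8, 444.2] ↔ index [201, 300].
201 + (434.1−401.8)·(300−201)/(444.2−401.8) = 201 + 32.3·99/42.4 ≈ 276.42, so AQI = 276.
CO: 18.522 ∈ [16.704, 24.164] ↔ index [51, 100].
51 + (18.522−16.704)·(100−51)/(24.164−16.704) = 51 + 1.818·49/7.460 ≈ 62.94, so AQI = 63.
O₃: 0.0102 lies in 0.0000–0.0620, so I_lo=0, I_hi=50, C_lo=0.0000, C_hi=0.0620.
(50−0)/(0.0620−0.0000) × (0.0102−0.0000) + 0 = 50/0.0620 × 0.0102 + 0 ≈ 8.23 → 8.
SO₂ 241: bracket 0–249 → index 0–50; slope 50/249, offset 241.
AQI = 0 + 50/249·241 ≈ 48.39 ⇒ 48.
NO₂: 1216.7 lies in 816.7–1381.1, so I_lo=51, I_hi=100, C_lo=816.7, C_hi=1381.1.
(100−51)/(1381.1−816.7) × (1216.7−816.7) + 51 = 49/564.4 × 400.0 + 51 ≈ 85.73 → 86.
PM2.5: 318.08 lies in 274.73–355.22, so I_lo=201, I_hi=300, C_lo=274.73, C_hi=355.22.
(300−201)/(355.22−274.73) × (318.08−274.73) + 201 = 99/80.49 × 43.35 + 201 ≈ 254.32 → 254.
Sub-indices: PM10→276, CO→63, O₃→8, SO₂→48, NO₂→86, PM2.5→254. Ranked high→low: 276, 254, 86, 63, 48, 8. Second-highest sub-index = 254.

254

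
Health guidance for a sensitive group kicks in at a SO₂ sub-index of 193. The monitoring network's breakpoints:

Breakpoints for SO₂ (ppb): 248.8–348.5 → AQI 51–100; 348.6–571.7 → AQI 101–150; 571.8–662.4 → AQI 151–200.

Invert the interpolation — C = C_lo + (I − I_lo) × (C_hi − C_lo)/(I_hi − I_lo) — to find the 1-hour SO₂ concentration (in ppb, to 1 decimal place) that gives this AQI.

649.5

AQI 193 lies in the 151–200 band, which corresponds to 571.8–662.4 ppb.
C = 571.8 + (193−151)×(662.4−571.8)/(200−151) = 571.8 + 42×90.6/49 ≈ 649.457 ppb → 649.5 ppb to 1 dp.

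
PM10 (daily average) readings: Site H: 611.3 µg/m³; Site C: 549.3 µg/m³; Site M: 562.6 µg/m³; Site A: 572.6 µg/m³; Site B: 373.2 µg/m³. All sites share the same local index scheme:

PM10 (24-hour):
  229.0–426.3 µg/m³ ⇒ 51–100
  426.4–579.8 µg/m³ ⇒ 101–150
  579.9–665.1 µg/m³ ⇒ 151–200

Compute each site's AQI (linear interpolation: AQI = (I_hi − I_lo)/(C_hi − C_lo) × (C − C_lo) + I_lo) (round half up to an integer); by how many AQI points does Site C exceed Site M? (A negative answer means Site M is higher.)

Site H 611.3: bracket 579.9–665.1 → index 151–200; slope 49/85.2, offset 31.4.
AQI = 151 + 49/85.2·31.4 ≈ 169.06 ⇒ 169.
Site C: row 426.4–579.8 (AQI 101–150). (150−101)·(549.3−426.4)/(579.8−426.4) + 101 = 49·122.9/153.4 + 101 ≈ 140.26 → 140.
Site M: 562.6 ∈ [426.4, 579.8] ↔ index [101, 150].
101 + (562.6−426.4)·(150−101)/(579.8−426.4) = 101 + 136.2·49/153.4 ≈ 144.51, so AQI = 145.
Site A: 572.6 ∈ [426.4, 579.8] ↔ index [101, 150].
101 + (572.6−426.4)·(150−101)/(579.8−426.4) = 101 + 146.2·49/153.4 ≈ 147.70, so AQI = 148.
Site B: 373.2 lies in 229.0–426.3, so I_lo=51, I_hi=100, C_lo=229.0, C_hi=426.3.
(100−51)/(426.3−229.0) × (373.2−229.0) + 51 = 49/197.3 × 144.2 + 51 ≈ 86.81 → 87.
AQIs: Site H=169, Site C=140, Site M=145, Site A=148, Site B=87. Site C (140) − Site M (145) = -5.

-5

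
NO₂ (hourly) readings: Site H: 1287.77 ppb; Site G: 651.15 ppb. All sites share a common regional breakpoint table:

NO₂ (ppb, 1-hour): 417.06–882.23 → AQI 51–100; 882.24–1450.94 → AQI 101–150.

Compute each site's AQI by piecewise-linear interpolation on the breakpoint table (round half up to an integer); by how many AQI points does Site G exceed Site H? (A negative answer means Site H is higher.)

Site H: row 882.24–1450.94 (AQI 101–150). (150−101)·(1287.77−882.24)/(1450.94−882.24) + 101 = 49·405.53/568.70 + 101 ≈ 135.94 → 136.
Site G: 651.15 lies in 417.06–882.23, so I_lo=51, I_hi=100, C_lo=417.06, C_hi=882.23.
(100−51)/(882.23−417.06) × (651.15−417.06) + 51 = 49/465.17 × 234.09 + 51 ≈ 75.66 → 76.
AQIs: Site H=136, Site G=76. Site G (76) − Site H (136) = -60.

-60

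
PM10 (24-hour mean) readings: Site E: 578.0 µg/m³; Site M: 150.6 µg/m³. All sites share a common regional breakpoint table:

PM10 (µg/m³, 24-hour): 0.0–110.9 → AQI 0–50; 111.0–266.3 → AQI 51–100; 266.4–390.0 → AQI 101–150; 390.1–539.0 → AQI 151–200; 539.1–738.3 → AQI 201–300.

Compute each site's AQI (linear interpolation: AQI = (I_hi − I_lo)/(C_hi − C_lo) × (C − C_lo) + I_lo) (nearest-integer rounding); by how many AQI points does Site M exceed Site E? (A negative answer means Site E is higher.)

-157

Site E: row 539.1–738.3 (AQI 201–300). (300−201)·(578.0−539.1)/(738.3−539.1) + 201 = 99·38.9/199.2 + 201 ≈ 220.33 → 220.
Site M: 150.6 lies in 111.0–266.3, so I_lo=51, I_hi=100, C_lo=111.0, C_hi=266.3.
(100−51)/(266.3−111.0) × (150.6−111.0) + 51 = 49/155.3 × 39.6 + 51 ≈ 63.49 → 63.
AQIs: Site E=220, Site M=63. Site M (63) − Site E (220) = -157.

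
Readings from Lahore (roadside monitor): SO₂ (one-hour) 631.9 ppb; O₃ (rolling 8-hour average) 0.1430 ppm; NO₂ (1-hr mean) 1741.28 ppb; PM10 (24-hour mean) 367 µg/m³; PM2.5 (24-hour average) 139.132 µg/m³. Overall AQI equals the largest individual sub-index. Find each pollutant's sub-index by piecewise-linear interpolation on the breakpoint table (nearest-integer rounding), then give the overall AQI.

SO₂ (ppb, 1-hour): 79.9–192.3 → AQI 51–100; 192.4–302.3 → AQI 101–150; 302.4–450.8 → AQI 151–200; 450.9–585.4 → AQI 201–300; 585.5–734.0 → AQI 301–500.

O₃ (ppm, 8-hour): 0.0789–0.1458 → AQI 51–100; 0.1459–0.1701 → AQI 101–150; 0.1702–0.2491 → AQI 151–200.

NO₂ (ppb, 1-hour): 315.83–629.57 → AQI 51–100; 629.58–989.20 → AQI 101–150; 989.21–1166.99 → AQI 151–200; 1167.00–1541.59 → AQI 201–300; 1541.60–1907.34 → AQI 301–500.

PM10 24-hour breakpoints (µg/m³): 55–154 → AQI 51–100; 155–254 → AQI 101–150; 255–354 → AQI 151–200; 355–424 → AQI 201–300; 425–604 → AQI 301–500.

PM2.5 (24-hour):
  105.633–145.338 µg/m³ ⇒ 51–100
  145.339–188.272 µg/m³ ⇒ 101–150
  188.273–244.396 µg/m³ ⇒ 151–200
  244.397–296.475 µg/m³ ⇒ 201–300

SO₂: 631.9 lies in 585.5–734.0, so I_lo=301, I_hi=500, C_lo=585.5, C_hi=734.0.
(500−301)/(734.0−585.5) × (631.9−585.5) + 301 = 199/148.5 × 46.4 + 301 ≈ 363.18 → 363.
O₃: 0.1430 ∈ [0.0789, 0.1458] ↔ index [51, 100].
51 + (0.1430−0.0789)·(100−51)/(0.1458−0.0789) = 51 + 0.0641·49/0.0669 ≈ 97.95, so AQI = 98.
NO₂: 1741.28 lies in 1541.60–1907.34, so I_lo=301, I_hi=500, C_lo=1541.60, C_hi=1907.34.
(500−301)/(1907.34−1541.60) × (1741.28−1541.60) + 301 = 199/365.74 × 199.68 + 301 ≈ 409.65 → 410.
PM10 367: bracket 355–424 → index 201–300; slope 99/69, offset 12.
AQI = 201 + 99/69·12 ≈ 218.22 ⇒ 218.
PM2.5: row 105.633–145.338 (AQI 51–100). (100−51)·(139.132−105.633)/(145.338−105.633) + 51 = 49·33.499/39.705 + 51 ≈ 92.34 → 92.
Sub-indices: SO₂→363, O₃→98, NO₂→410, PM10→218, PM2.5→92. Overall AQI = max = 410; dominant pollutant is NO₂.

410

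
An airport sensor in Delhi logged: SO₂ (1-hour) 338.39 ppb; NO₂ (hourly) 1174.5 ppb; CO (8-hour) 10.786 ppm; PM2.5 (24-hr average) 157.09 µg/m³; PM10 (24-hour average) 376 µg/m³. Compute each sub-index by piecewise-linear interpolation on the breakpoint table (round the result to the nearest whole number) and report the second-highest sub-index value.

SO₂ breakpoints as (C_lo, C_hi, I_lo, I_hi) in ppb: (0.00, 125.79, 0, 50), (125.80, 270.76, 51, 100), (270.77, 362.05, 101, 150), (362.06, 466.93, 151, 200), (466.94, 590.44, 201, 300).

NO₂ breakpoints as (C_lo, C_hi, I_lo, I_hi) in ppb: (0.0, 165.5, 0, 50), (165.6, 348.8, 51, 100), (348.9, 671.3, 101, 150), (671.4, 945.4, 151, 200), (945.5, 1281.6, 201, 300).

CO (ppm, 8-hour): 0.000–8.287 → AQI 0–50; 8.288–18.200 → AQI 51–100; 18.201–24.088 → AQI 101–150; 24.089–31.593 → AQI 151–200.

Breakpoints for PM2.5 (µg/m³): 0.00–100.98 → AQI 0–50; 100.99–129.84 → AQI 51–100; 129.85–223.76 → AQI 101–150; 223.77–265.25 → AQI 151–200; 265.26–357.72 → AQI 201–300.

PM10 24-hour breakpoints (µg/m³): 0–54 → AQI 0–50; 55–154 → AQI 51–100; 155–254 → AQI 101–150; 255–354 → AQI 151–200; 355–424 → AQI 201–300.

SO₂: 338.39 lies in 270.77–362.05, so I_lo=101, I_hi=150, C_lo=270.77, C_hi=362.05.
(150−101)/(362.05−270.77) × (338.39−270.77) + 101 = 49/91.28 × 67.62 + 101 ≈ 137.30 → 137.
NO₂: row 945.5–1281.6 (AQI 201–300). (300−201)·(1174.5−945.5)/(1281.6−945.5) + 201 = 99·229.0/336.1 + 201 ≈ 268.45 → 268.
CO: 10.786 lies in 8.288–18.200, so I_lo=51, I_hi=100, C_lo=8.288, C_hi=18.200.
(100−51)/(18.200−8.288) × (10.786−8.288) + 51 = 49/9.912 × 2.498 + 51 ≈ 63.35 → 63.
PM2.5: 157.09 lies in 129.85–223.76, so I_lo=101, I_hi=150, C_lo=129.85, C_hi=223.76.
(150−101)/(223.76−129.85) × (157.09−129.85) + 101 = 49/93.91 × 27.24 + 101 ≈ 115.21 → 115.
PM10: 376 lies in 355–424, so I_lo=201, I_hi=300, C_lo=355, C_hi=424.
(300−201)/(424−355) × (376−355) + 201 = 99/69 × 21 + 201 ≈ 231.13 → 231.
Sub-indices: SO₂→137, NO₂→268, CO→63, PM2.5→115, PM10→231. Ranked high→low: 268, 231, 137, 115, 63. Second-highest sub-index = 231.

231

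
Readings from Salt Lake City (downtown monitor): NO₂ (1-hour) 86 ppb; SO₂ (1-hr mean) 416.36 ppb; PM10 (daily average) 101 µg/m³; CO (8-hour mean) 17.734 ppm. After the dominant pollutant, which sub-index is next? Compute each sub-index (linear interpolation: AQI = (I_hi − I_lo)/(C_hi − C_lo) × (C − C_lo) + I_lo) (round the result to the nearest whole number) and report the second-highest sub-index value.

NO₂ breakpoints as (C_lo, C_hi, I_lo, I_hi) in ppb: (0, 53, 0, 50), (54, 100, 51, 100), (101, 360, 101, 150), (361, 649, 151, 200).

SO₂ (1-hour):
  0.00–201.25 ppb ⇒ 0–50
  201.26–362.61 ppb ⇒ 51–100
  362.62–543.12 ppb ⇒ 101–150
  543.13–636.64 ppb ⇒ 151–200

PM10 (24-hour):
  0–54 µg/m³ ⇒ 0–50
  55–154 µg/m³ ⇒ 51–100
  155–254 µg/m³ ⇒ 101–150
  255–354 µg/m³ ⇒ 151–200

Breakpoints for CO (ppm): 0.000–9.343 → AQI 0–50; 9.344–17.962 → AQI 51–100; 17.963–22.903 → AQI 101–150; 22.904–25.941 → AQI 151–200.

99

NO₂: 86 lies in 54–100, so I_lo=51, I_hi=100, C_lo=54, C_hi=100.
(100−51)/(100−54) × (86−54) + 51 = 49/46 × 32 + 51 ≈ 85.09 → 85.
SO₂ 416.36: bracket 362.62–543.12 → index 101–150; slope 49/180.50, offset 53.74.
AQI = 101 + 49/180.50·53.74 ≈ 115.59 ⇒ 116.
PM10 101: bracket 55–154 → index 51–100; slope 49/99, offset 46.
AQI = 51 + 49/99·46 ≈ 73.77 ⇒ 74.
CO: row 9.344–17.962 (AQI 51–100). (100−51)·(17.734−9.344)/(17.962−9.344) + 51 = 49·8.390/8.618 + 51 ≈ 98.70 → 99.
Sub-indices: NO₂→85, SO₂→116, PM10→74, CO→99. Ranked high→low: 116, 99, 85, 74. Second-highest sub-index = 99.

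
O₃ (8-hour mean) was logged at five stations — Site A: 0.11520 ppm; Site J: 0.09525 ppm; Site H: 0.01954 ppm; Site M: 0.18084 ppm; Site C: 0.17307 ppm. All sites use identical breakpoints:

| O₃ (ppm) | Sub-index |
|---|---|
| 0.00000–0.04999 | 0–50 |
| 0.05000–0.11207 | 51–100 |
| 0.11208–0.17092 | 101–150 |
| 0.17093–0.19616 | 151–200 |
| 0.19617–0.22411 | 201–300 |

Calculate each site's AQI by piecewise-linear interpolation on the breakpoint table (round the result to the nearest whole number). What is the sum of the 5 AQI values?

536

Site A: row 0.11208–0.17092 (AQI 101–150). (150−101)·(0.11520−0.11208)/(0.17092−0.11208) + 101 = 49·0.00312/0.05884 + 101 ≈ 103.60 → 104.
Site J 0.09525: bracket 0.05000–0.11207 → index 51–100; slope 49/0.06207, offset 0.04525.
AQI = 51 + 49/0.06207·0.04525 ≈ 86.72 ⇒ 87.
Site H 0.01954: bracket 0.00000–0.04999 → index 0–50; slope 50/0.04999, offset 0.01954.
AQI = 0 + 50/0.04999·0.01954 ≈ 19.54 ⇒ 20.
Site M: 0.18084 lies in 0.17093–0.19616, so I_lo=151, I_hi=200, C_lo=0.17093, C_hi=0.19616.
(200−151)/(0.19616−0.17093) × (0.18084−0.17093) + 151 = 49/0.02523 × 0.00991 + 151 ≈ 170.25 → 170.
Site C: 0.17307 lies in 0.17093–0.19616, so I_lo=151, I_hi=200, C_lo=0.17093, C_hi=0.19616.
(200−151)/(0.19616−0.17093) × (0.17307−0.17093) + 151 = 49/0.02523 × 0.00214 + 151 ≈ 155.16 → 155.
AQIs: Site A=104, Site J=87, Site H=20, Site M=170, Site C=155. Sum = 104 + 87 + 20 + 170 + 155 = 536.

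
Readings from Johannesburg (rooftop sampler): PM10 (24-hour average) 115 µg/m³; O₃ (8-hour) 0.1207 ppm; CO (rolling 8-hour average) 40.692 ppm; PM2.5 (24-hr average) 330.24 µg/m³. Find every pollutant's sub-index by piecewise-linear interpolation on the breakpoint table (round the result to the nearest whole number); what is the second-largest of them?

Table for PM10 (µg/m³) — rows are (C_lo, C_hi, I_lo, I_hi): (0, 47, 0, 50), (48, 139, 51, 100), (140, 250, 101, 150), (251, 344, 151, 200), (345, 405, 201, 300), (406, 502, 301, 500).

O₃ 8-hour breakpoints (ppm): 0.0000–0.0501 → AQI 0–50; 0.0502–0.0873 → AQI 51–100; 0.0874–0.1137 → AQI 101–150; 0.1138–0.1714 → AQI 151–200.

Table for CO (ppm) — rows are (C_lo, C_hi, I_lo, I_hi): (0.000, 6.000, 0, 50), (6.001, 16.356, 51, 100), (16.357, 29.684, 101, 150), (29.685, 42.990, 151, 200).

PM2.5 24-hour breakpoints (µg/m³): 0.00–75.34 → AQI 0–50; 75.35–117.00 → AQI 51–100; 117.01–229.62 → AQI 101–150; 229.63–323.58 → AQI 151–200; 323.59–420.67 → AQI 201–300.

PM10: 115 lies in 48–139, so I_lo=51, I_hi=100, C_lo=48, C_hi=139.
(100−51)/(139−48) × (115−48) + 51 = 49/91 × 67 + 51 ≈ 87.08 → 87.
O₃ 0.1207: bracket 0.1138–0.1714 → index 151–200; slope 49/0.0576, offset 0.0069.
AQI = 151 + 49/0.0576·0.0069 ≈ 156.87 ⇒ 157.
CO: 40.692 lies in 29.685–42.990, so I_lo=151, I_hi=200, C_lo=29.685, C_hi=42.990.
(200−151)/(42.990−29.685) × (40.692−29.685) + 151 = 49/13.305 × 11.007 + 151 ≈ 191.54 → 192.
PM2.5 330.24: bracket 323.59–420.67 → index 201–300; slope 99/97.08, offset 6.65.
AQI = 201 + 99/97.08·6.65 ≈ 207.78 ⇒ 208.
Sub-indices: PM10→87, O₃→157, CO→192, PM2.5→208. Ranked high→low: 208, 192, 157, 87. Second-highest sub-index = 192.

192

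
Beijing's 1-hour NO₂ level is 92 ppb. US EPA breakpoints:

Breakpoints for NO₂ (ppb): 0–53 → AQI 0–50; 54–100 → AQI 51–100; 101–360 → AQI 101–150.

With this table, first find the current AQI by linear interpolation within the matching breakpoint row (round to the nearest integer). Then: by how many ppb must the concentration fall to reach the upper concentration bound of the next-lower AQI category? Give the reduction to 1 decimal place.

39.0

NO₂: 92 ∈ [54, 100] ↔ index [51, 100].
51 + (92−54)·(100−51)/(100−54) = 51 + 38·49/46 ≈ 91.48, so AQI = 91.
Current AQI 91 is in the Moderate range (51–100). The next-lower category tops out at AQI 50, whose upper concentration bound is 53 ppb.
Reduction needed = 92 − 53 = 39.0 ppb.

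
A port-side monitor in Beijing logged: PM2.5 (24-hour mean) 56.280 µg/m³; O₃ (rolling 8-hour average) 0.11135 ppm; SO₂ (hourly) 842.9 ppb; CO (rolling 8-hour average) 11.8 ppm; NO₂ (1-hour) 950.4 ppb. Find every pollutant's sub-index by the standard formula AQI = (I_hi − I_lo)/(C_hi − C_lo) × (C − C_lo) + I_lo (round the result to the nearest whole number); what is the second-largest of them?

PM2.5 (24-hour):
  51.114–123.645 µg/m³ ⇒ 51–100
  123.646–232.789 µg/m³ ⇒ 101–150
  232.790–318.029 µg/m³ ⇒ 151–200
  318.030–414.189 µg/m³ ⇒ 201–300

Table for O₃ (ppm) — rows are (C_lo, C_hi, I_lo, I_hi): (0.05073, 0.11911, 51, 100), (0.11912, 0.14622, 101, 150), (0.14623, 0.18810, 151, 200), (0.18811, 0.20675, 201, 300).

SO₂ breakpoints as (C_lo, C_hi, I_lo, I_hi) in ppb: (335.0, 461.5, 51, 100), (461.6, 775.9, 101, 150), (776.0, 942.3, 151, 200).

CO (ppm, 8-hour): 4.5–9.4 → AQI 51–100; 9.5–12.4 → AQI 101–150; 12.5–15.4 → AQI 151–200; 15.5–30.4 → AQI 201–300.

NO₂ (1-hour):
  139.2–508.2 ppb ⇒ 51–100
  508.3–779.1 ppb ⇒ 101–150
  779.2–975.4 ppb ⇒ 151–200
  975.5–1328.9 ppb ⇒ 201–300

171

PM2.5: 56.280 lies in 51.114–123.645, so I_lo=51, I_hi=100, C_lo=51.114, C_hi=123.645.
(100−51)/(123.645−51.114) × (56.280−51.114) + 51 = 49/72.531 × 5.166 + 51 ≈ 54.49 → 54.
O₃: row 0.05073–0.11911 (AQI 51–100). (100−51)·(0.11135−0.05073)/(0.11911−0.05073) + 51 = 49·0.06062/0.06838 + 51 ≈ 94.44 → 94.
SO₂: 842.9 ∈ [776.0, 942.3] ↔ index [151, 200].
151 + (842.9−776.0)·(200−151)/(942.3−776.0) = 151 + 66.9·49/166.3 ≈ 170.71, so AQI = 171.
CO: 11.8 lies in 9.5–12.4, so I_lo=101, I_hi=150, C_lo=9.5, C_hi=12.4.
(150−101)/(12.4−9.5) × (11.8−9.5) + 101 = 49/2.9 × 2.3 + 101 ≈ 139.86 → 140.
NO₂ 950.4: bracket 779.2–975.4 → index 151–200; slope 49/196.2, offset 171.2.
AQI = 151 + 49/196.2·171.2 ≈ 193.76 ⇒ 194.
Sub-indices: PM2.5→54, O₃→94, SO₂→171, CO→140, NO₂→194. Ranked high→low: 194, 171, 140, 94, 54. Second-highest sub-index = 171.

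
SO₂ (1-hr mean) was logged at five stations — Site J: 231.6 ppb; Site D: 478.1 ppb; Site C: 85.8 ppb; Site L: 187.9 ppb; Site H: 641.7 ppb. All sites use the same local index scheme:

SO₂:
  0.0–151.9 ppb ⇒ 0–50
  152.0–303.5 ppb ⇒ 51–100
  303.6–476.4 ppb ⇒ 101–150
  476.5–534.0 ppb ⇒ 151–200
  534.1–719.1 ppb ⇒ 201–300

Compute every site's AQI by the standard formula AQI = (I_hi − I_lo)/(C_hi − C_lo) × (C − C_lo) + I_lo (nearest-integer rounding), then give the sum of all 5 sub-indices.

579

Site J: 231.6 lies in 152.0–303.5, so I_lo=51, I_hi=100, C_lo=152.0, C_hi=303.5.
(100−51)/(303.5−152.0) × (231.6−152.0) + 51 = 49/151.5 × 79.6 + 51 ≈ 76.75 → 77.
Site D: 478.1 lies in 476.5–534.0, so I_lo=151, I_hi=200, C_lo=476.5, C_hi=534.0.
(200−151)/(534.0−476.5) × (478.1−476.5) + 151 = 49/57.5 × 1.6 + 151 ≈ 152.36 → 152.
Site C: row 0.0–151.9 (AQI 0–50). (50−0)·(85.8−0.0)/(151.9−0.0) + 0 = 50·85.8/151.9 + 0 ≈ 28.24 → 28.
Site L: 187.9 lies in 152.0–303.5, so I_lo=51, I_hi=100, C_lo=152.0, C_hi=303.5.
(100−51)/(303.5−152.0) × (187.9−152.0) + 51 = 49/151.5 × 35.9 + 51 ≈ 62.61 → 63.
Site H 641.7: bracket 534.1–719.1 → index 201–300; slope 99/185.0, offset 107.6.
AQI = 201 + 99/185.0·107.6 ≈ 258.58 ⇒ 259.
AQIs: Site J=77, Site D=152, Site C=28, Site L=63, Site H=259. Sum = 77 + 152 + 28 + 63 + 259 = 579.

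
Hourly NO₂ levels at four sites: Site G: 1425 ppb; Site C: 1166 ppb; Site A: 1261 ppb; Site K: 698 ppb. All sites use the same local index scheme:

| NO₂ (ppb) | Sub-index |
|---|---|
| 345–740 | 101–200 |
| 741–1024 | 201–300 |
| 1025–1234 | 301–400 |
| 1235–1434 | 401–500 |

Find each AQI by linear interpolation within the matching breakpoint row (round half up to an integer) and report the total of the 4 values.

Site G: row 1235–1434 (AQI 401–500). (500−401)·(1425−1235)/(1434−1235) + 401 = 99·190/199 + 401 ≈ 495.52 → 496.
Site C: 1166 lies in 1025–1234, so I_lo=301, I_hi=400, C_lo=1025, C_hi=1234.
(400−301)/(1234−1025) × (1166−1025) + 301 = 99/209 × 141 + 301 ≈ 367.79 → 368.
Site A: 1261 ∈ [1235, 1434] ↔ index [401, 500].
401 + (1261−1235)·(500−401)/(1434−1235) = 401 + 26·99/199 ≈ 413.93, so AQI = 414.
Site K: row 345–740 (AQI 101–200). (200−101)·(698−345)/(740−345) + 101 = 99·353/395 + 101 ≈ 189.47 → 189.
AQIs: Site G=496, Site C=368, Site A=414, Site K=189. Sum = 496 + 368 + 414 + 189 = 1467.

1467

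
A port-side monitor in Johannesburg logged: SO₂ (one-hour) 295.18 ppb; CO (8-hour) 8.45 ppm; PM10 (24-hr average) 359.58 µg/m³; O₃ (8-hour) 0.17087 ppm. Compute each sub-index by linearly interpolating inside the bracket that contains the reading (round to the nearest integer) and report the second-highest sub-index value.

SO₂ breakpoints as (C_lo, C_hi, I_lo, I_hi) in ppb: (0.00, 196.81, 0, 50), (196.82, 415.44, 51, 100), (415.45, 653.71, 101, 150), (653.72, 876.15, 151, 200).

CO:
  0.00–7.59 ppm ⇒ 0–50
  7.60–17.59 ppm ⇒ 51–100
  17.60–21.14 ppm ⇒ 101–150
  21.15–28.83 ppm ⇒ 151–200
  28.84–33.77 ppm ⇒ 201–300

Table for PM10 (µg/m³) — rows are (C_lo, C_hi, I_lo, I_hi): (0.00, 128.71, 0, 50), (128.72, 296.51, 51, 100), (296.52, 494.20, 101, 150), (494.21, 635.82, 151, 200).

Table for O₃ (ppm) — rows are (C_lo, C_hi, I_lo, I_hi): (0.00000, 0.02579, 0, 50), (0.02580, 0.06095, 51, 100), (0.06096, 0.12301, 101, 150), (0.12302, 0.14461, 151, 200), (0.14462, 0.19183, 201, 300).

SO₂: row 196.82–415.44 (AQI 51–100). (100−51)·(295.18−196.82)/(415.44−196.82) + 51 = 49·98.36/218.62 + 51 ≈ 73.05 → 73.
CO 8.45: bracket 7.60–17.59 → index 51–100; slope 49/9.99, offset 0.85.
AQI = 51 + 49/9.99·0.85 ≈ 55.17 ⇒ 55.
PM10 359.58: bracket 296.52–494.20 → index 101–150; slope 49/197.68, offset 63.06.
AQI = 101 + 49/197.68·63.06 ≈ 116.63 ⇒ 117.
O₃ 0.17087: bracket 0.14462–0.19183 → index 201–300; slope 99/0.04721, offset 0.02625.
AQI = 201 + 99/0.04721·0.02625 ≈ 256.05 ⇒ 256.
Sub-indices: SO₂→73, CO→55, PM10→117, O₃→256. Ranked high→low: 256, 117, 73, 55. Second-highest sub-index = 117.

117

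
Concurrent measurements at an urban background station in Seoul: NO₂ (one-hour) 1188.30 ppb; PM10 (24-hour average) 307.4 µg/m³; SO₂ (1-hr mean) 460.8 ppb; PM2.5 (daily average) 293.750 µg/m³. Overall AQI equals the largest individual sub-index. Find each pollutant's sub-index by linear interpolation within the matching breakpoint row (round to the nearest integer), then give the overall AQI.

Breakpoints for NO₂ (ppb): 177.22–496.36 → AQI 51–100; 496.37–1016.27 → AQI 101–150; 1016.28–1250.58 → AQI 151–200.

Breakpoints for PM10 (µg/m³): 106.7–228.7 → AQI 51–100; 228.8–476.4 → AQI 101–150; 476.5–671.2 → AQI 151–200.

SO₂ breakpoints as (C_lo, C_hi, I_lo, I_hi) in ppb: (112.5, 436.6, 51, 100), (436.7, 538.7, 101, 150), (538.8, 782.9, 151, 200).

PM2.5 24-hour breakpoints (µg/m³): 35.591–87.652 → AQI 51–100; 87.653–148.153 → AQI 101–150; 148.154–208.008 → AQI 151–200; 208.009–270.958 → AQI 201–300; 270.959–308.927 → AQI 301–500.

NO₂: row 1016.28–1250.58 (AQI 151–200). (200−151)·(1188.30−1016.28)/(1250.58−1016.28) + 151 = 49·172.02/234.30 + 151 ≈ 186.98 → 187.
PM10: 307.4 lies in 228.8–476.4, so I_lo=101, I_hi=150, C_lo=228.8, C_hi=476.4.
(150−101)/(476.4−228.8) × (307.4−228.8) + 101 = 49/247.6 × 78.6 + 101 ≈ 116.55 → 117.
SO₂: row 436.7–538.7 (AQI 101–150). (150−101)·(460.8−436.7)/(538.7−436.7) + 101 = 49·24.1/102.0 + 101 ≈ 112.58 → 113.
PM2.5 293.750: bracket 270.959–308.927 → index 301–500; slope 199/37.968, offset 22.791.
AQI = 301 + 199/37.968·22.791 ≈ 420.45 ⇒ 420.
Sub-indices: NO₂→187, PM10→117, SO₂→113, PM2.5→420. Overall AQI = max = 420; dominant pollutant is PM2.5.

420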